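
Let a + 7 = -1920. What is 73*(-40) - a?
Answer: -993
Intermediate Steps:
a = -1927 (a = -7 - 1920 = -1927)
73*(-40) - a = 73*(-40) - 1*(-1927) = -2920 + 1927 = -993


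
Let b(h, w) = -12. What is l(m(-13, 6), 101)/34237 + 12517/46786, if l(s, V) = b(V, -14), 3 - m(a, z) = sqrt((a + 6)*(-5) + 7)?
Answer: 427983097/1601812282 ≈ 0.26719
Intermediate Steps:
m(a, z) = 3 - sqrt(-23 - 5*a) (m(a, z) = 3 - sqrt((a + 6)*(-5) + 7) = 3 - sqrt((6 + a)*(-5) + 7) = 3 - sqrt((-30 - 5*a) + 7) = 3 - sqrt(-23 - 5*a))
l(s, V) = -12
l(m(-13, 6), 101)/34237 + 12517/46786 = -12/34237 + 12517/46786 = 427983097/1601812282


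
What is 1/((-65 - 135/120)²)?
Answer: 64/279841 ≈ 0.00022870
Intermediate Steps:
1/((-65 - 135/120)²) = 1/((-65 - 135*1/120)²) = 1/((-65 - 9/8)²) = 1/((-529/8)²) = 1/(279841/64) = 64/279841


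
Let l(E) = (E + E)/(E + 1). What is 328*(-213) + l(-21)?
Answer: -698619/10 ≈ -69862.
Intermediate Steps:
l(E) = 2*E/(1 + E) (l(E) = (2*E)/(1 + E) = 2*E/(1 + E))
328*(-213) + l(-21) = 328*(-213) + 2*(-21)/(1 - 21) = -69864 + 2*(-21)/(-20) = -69864 + 2*(-21)*(-1/20) = -69864 + 21/10 = -698619/10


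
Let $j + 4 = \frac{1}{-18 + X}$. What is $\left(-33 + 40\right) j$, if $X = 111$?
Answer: $- \frac{2597}{93} \approx -27.925$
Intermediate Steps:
$j = - \frac{371}{93}$ ($j = -4 + \frac{1}{-18 + 111} = -4 + \frac{1}{93} = - \frac{371}{93} \approx -3.9892$)
$\left(-33 + 40\right) j = \left(-33 + 40\right) \left(- \frac{371}{93}\right) = 7 \left(- \frac{371}{93}\right) = - \frac{2597}{93}$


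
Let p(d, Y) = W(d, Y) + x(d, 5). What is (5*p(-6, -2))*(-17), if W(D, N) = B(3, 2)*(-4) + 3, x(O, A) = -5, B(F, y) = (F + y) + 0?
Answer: 1870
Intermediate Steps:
B(F, y) = F + y
W(D, N) = -17 (W(D, N) = (3 + 2)*(-4) + 3 = 5*(-4) + 3 = -20 + 3 = -17)
p(d, Y) = -22 (p(d, Y) = -17 - 5 = -22)
(5*p(-6, -2))*(-17) = (5*(-22))*(-17) = -110*(-17) = 1870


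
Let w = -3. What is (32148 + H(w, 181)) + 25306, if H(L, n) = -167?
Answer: 57287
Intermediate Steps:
(32148 + H(w, 181)) + 25306 = (32148 - 167) + 25306 = 31981 + 25306 = 57287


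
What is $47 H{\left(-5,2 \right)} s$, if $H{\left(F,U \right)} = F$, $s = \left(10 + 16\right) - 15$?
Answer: $-2585$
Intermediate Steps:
$s = 11$ ($s = 26 - 15 = 11$)
$47 H{\left(-5,2 \right)} s = 47 \left(-5\right) 11 = \left(-235\right) 11 = -2585$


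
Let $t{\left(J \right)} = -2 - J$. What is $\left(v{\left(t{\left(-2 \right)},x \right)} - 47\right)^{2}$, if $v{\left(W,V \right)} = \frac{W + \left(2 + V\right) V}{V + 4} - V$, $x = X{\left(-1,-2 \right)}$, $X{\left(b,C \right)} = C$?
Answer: $2025$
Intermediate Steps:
$x = -2$
$v{\left(W,V \right)} = - V + \frac{W + V \left(2 + V\right)}{4 + V}$ ($v{\left(W,V \right)} = \frac{W + V \left(2 + V\right)}{4 + V} - V = - V + \frac{W + V \left(2 + V\right)}{4 + V}$)
$\left(v{\left(t{\left(-2 \right)},x \right)} - 47\right)^{2} = \left(\frac{\left(-2 - -2\right) - -4}{4 - 2} - 47\right)^{2} = \left(\frac{\left(-2 + 2\right) + 4}{2} - 47\right)^{2} = \left(\frac{0 + 4}{2} - 47\right)^{2} = \left(\frac{1}{2} \cdot 4 - 47\right)^{2} = \left(2 - 47\right)^{2} = \left(-45\right)^{2} = 2025$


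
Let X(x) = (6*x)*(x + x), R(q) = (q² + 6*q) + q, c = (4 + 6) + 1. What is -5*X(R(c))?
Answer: -2352240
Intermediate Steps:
c = 11 (c = 10 + 1 = 11)
R(q) = q² + 7*q
X(x) = 12*x² (X(x) = (6*x)*(2*x) = 12*x²)
-5*X(R(c)) = -60*(11*(7 + 11))² = -60*(11*18)² = -60*198² = -60*39204 = -5*470448 = -2352240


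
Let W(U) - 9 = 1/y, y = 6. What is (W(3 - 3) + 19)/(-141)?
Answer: -169/846 ≈ -0.19976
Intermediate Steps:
W(U) = 55/6 (W(U) = 9 + 1/6 = 9 + ⅙ = 55/6)
(W(3 - 3) + 19)/(-141) = (55/6 + 19)/(-141) = (169/6)*(-1/141) = -169/846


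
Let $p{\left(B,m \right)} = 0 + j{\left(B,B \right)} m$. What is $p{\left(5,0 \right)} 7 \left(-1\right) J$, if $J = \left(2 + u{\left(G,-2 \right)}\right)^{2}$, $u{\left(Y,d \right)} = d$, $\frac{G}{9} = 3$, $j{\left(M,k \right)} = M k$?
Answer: $0$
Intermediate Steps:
$G = 27$ ($G = 9 \cdot 3 = 27$)
$p{\left(B,m \right)} = m B^{2}$ ($p{\left(B,m \right)} = 0 + B B m = 0 + B^{2} m = 0 + m B^{2} = m B^{2}$)
$J = 0$ ($J = \left(2 - 2\right)^{2} = 0^{2} = 0$)
$p{\left(5,0 \right)} 7 \left(-1\right) J = 0 \cdot 5^{2} \cdot 7 \left(-1\right) 0 = 0 \cdot 25 \cdot 7 \left(-1\right) 0 = 0 \cdot 7 \left(-1\right) 0 = 0 \left(-1\right) 0 = 0 \cdot 0 = 0$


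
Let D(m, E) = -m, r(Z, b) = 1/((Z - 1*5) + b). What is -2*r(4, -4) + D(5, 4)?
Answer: -23/5 ≈ -4.6000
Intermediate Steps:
r(Z, b) = 1/(-5 + Z + b) (r(Z, b) = 1/((Z - 5) + b) = 1/((-5 + Z) + b) = 1/(-5 + Z + b))
-2*r(4, -4) + D(5, 4) = -2/(-5 + 4 - 4) - 1*5 = -2/(-5) - 5 = -2*(-⅕) - 5 = ⅖ - 5 = -23/5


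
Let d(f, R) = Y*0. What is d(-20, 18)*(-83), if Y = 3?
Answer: 0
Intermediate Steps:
d(f, R) = 0 (d(f, R) = 3*0 = 0)
d(-20, 18)*(-83) = 0*(-83) = 0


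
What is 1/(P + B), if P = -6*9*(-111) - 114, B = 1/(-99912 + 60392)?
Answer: 39520/232377599 ≈ 0.00017007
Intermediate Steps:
B = -1/39520 (B = 1/(-39520) = -1/39520 ≈ -2.5304e-5)
P = 5880 (P = -54*(-111) - 114 = 5994 - 114 = 5880)
1/(P + B) = 1/(5880 - 1/39520) = 1/(232377599/39520) = 39520/232377599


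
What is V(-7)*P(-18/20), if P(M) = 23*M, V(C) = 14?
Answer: -1449/5 ≈ -289.80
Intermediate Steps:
V(-7)*P(-18/20) = 14*(23*(-18/20)) = 14*(23*(-18*1/20)) = 14*(23*(-9/10)) = 14*(-207/10) = -1449/5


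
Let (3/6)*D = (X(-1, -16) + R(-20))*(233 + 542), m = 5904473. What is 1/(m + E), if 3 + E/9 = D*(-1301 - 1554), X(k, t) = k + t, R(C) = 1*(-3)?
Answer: 1/802449446 ≈ 1.2462e-9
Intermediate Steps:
R(C) = -3
D = -31000 (D = 2*(((-1 - 16) - 3)*(233 + 542)) = 2*((-17 - 3)*775) = 2*(-20*775) = 2*(-15500) = -31000)
E = 796544973 (E = -27 + 9*(-31000*(-1301 - 1554)) = -27 + 9*(-31000*(-2855)) = -27 + 9*88505000 = -27 + 796545000 = 796544973)
1/(m + E) = 1/(5904473 + 796544973) = 1/802449446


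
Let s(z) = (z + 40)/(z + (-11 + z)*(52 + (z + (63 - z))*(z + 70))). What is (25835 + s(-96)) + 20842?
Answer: 3958349603/84803 ≈ 46677.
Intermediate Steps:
s(z) = (40 + z)/(z + (-11 + z)*(4462 + 63*z)) (s(z) = (40 + z)/(z + (-11 + z)*(52 + 63*(70 + z))) = (40 + z)/(z + (-11 + z)*(52 + (4410 + 63*z))) = (40 + z)/(z + (-11 + z)*(4462 + 63*z)))
(25835 + s(-96)) + 20842 = (25835 + (40 - 96)/(-49082 + 63*(-96)² + 3770*(-96))) + 20842 = (25835 - 56/(-49082 + 63*9216 - 361920)) + 20842 = (25835 - 56/(-49082 + 580608 - 361920)) + 20842 = (25835 - 56/169606) + 20842 = (25835 + (1/169606)*(-56)) + 20842 = (25835 - 28/84803) + 20842 = 2190885477/84803 + 20842 = 3958349603/84803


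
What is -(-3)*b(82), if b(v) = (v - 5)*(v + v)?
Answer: 37884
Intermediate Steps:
b(v) = 2*v*(-5 + v) (b(v) = (-5 + v)*(2*v) = 2*v*(-5 + v))
-(-3)*b(82) = -(-3)*2*82*(-5 + 82) = -(-3)*2*82*77 = -(-3)*12628 = -1*(-37884) = 37884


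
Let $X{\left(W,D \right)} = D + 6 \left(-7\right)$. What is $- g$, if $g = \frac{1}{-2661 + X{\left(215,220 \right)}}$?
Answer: $\frac{1}{2483} \approx 0.00040274$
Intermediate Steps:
$X{\left(W,D \right)} = -42 + D$ ($X{\left(W,D \right)} = D - 42 = -42 + D$)
$g = - \frac{1}{2483}$ ($g = \frac{1}{-2661 + \left(-42 + 220\right)} = \frac{1}{-2661 + 178} = \frac{1}{-2483} = - \frac{1}{2483} \approx -0.00040274$)
$- g = \left(-1\right) \left(- \frac{1}{2483}\right) = \frac{1}{2483}$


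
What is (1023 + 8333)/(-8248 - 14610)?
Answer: -4678/11429 ≈ -0.40931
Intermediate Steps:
(1023 + 8333)/(-8248 - 14610) = 9356/(-22858) = 9356*(-1/22858) = -4678/11429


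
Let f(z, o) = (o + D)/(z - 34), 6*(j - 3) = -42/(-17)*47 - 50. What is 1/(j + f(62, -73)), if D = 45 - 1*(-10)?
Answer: 714/9551 ≈ 0.074757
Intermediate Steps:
j = 715/51 (j = 3 + (-42/(-17)*47 - 50)/6 = 3 + (-42*(-1/17)*47 - 50)/6 = 3 + ((42/17)*47 - 50)/6 = 3 + (1974/17 - 50)/6 = 3 + (⅙)*(1124/17) = 3 + 562/51 = 715/51 ≈ 14.020)
D = 55 (D = 45 + 10 = 55)
f(z, o) = (55 + o)/(-34 + z) (f(z, o) = (o + 55)/(z - 34) = (55 + o)/(-34 + z))
1/(j + f(62, -73)) = 1/(715/51 + (55 - 73)/(-34 + 62)) = 1/(715/51 - 18/28) = 1/(715/51 + (1/28)*(-18)) = 1/(715/51 - 9/14) = 1/(9551/714) = 714/9551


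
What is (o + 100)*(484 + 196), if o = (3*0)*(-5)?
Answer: 68000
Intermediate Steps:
o = 0 (o = 0*(-5) = 0)
(o + 100)*(484 + 196) = (0 + 100)*(484 + 196) = 100*680 = 68000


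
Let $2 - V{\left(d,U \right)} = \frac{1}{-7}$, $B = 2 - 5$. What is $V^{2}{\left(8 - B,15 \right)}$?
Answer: $\frac{225}{49} \approx 4.5918$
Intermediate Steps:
$B = -3$ ($B = 2 - 5 = -3$)
$V{\left(d,U \right)} = \frac{15}{7}$ ($V{\left(d,U \right)} = 2 - \frac{1}{-7} = 2 - - \frac{1}{7} = 2 + \frac{1}{7} = \frac{15}{7}$)
$V^{2}{\left(8 - B,15 \right)} = \left(\frac{15}{7}\right)^{2} = \frac{225}{49}$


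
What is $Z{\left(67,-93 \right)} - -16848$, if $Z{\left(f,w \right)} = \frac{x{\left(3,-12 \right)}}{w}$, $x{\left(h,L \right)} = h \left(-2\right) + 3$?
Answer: $\frac{522289}{31} \approx 16848.0$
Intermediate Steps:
$x{\left(h,L \right)} = 3 - 2 h$ ($x{\left(h,L \right)} = - 2 h + 3 = 3 - 2 h$)
$Z{\left(f,w \right)} = - \frac{3}{w}$ ($Z{\left(f,w \right)} = \frac{3 - 6}{w} = - \frac{3}{w}$)
$Z{\left(67,-93 \right)} - -16848 = - \frac{3}{-93} - -16848 = \left(-3\right) \left(- \frac{1}{93}\right) + 16848 = \frac{1}{31} + 16848 = \frac{522289}{31}$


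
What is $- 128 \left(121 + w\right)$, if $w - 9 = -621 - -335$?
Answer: $19968$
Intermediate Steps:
$w = -277$ ($w = 9 - 286 = -277$)
$- 128 \left(121 + w\right) = - 128 \left(121 - 277\right) = \left(-128\right) \left(-156\right) = 19968$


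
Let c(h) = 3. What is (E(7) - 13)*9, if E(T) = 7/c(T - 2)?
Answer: -96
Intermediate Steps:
E(T) = 7/3
(E(7) - 13)*9 = (7/3 - 13)*9 = -32/3*9 = -96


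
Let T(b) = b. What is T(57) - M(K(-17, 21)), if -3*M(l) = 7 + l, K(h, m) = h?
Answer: 161/3 ≈ 53.667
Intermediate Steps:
M(l) = -7/3 - l/3 (M(l) = -(7 + l)/3 = -7/3 - l/3)
T(57) - M(K(-17, 21)) = 57 - (-7/3 - ⅓*(-17)) = 57 - (-7/3 + 17/3) = 57 - 1*10/3 = 57 - 10/3 = 161/3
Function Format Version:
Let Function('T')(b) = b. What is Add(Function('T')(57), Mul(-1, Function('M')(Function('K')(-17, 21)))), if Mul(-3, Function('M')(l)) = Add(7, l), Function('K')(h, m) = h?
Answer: Rational(161, 3) ≈ 53.667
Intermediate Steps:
Function('M')(l) = Add(Rational(-7, 3), Mul(Rational(-1, 3), l)) (Function('M')(l) = Mul(Rational(-1, 3), Add(7, l)) = Add(Rational(-7, 3), Mul(Rational(-1, 3), l)))
Add(Function('T')(57), Mul(-1, Function('M')(Function('K')(-17, 21)))) = Add(57, Mul(-1, Add(Rational(-7, 3), Mul(Rational(-1, 3), -17)))) = Add(57, Mul(-1, Add(Rational(-7, 3), Rational(17, 3)))) = Add(57, Mul(-1, Rational(10, 3))) = Add(57, Rational(-10, 3)) = Rational(161, 3)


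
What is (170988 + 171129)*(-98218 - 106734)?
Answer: -70117563384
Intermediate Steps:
(170988 + 171129)*(-98218 - 106734) = 342117*(-204952) = -70117563384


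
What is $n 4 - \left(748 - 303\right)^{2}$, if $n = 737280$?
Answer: $2751095$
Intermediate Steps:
$n 4 - \left(748 - 303\right)^{2} = 737280 \cdot 4 - \left(748 - 303\right)^{2} = 2949120 - 445^{2} = 2949120 - 198025 = 2751095$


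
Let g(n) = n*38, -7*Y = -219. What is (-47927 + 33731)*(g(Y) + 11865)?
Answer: -185312556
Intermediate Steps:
Y = 219/7 (Y = -⅐*(-219) = 219/7 ≈ 31.286)
g(n) = 38*n
(-47927 + 33731)*(g(Y) + 11865) = (-47927 + 33731)*(38*(219/7) + 11865) = -14196*(8322/7 + 11865) = -14196*91377/7 = -185312556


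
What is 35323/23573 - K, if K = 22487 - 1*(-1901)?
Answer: -574863001/23573 ≈ -24387.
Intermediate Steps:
K = 24388 (K = 22487 + 1901 = 24388)
35323/23573 - K = 35323/23573 - 1*24388 = 35323*(1/23573) - 24388 = 35323/23573 - 24388 = -574863001/23573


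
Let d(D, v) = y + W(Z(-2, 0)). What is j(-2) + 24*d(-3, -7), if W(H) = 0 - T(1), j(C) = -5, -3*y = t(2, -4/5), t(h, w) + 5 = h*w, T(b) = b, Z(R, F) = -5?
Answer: 119/5 ≈ 23.800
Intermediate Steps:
t(h, w) = -5 + h*w
y = 11/5 (y = -(-5 + 2*(-4/5))/3 = -(-5 - 8/5)/3 = -1/3*(-33/5) = 11/5 ≈ 2.2000)
W(H) = -1 (W(H) = 0 - 1*1 = 0 - 1 = -1)
d(D, v) = 6/5 (d(D, v) = 11/5 - 1 = 6/5)
j(-2) + 24*d(-3, -7) = -5 + 24*(6/5) = -5 + 144/5 = 119/5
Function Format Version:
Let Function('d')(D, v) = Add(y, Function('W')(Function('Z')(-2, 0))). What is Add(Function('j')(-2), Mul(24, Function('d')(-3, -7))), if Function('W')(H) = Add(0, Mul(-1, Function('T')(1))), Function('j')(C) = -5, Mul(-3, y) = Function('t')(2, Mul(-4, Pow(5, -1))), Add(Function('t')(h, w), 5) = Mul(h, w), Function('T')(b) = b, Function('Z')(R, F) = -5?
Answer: Rational(119, 5) ≈ 23.800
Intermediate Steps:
Function('t')(h, w) = Add(-5, Mul(h, w))
y = Rational(11, 5) (y = Mul(Rational(-1, 3), Add(-5, Mul(2, Mul(-4, Pow(5, -1))))) = Mul(Rational(-1, 3), Add(-5, Mul(2, Mul(-4, Rational(1, 5))))) = Mul(Rational(-1, 3), Add(-5, Mul(2, Rational(-4, 5)))) = Mul(Rational(-1, 3), Add(-5, Rational(-8, 5))) = Mul(Rational(-1, 3), Rational(-33, 5)) = Rational(11, 5) ≈ 2.2000)
Function('W')(H) = -1 (Function('W')(H) = Add(0, Mul(-1, 1)) = Add(0, -1) = -1)
Function('d')(D, v) = Rational(6, 5) (Function('d')(D, v) = Add(Rational(11, 5), -1) = Rational(6, 5))
Add(Function('j')(-2), Mul(24, Function('d')(-3, -7))) = Add(-5, Mul(24, Rational(6, 5))) = Add(-5, Rational(144, 5)) = Rational(119, 5)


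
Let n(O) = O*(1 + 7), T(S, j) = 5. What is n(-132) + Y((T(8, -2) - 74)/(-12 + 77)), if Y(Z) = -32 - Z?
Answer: -70651/65 ≈ -1086.9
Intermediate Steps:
n(O) = 8*O (n(O) = O*8 = 8*O)
n(-132) + Y((T(8, -2) - 74)/(-12 + 77)) = 8*(-132) + (-32 - (5 - 74)/(-12 + 77)) = -1056 + (-32 - (-69)/65) = -1056 + (-32 - 1*(-69/65)) = -1056 + (-32 + 69/65) = -1056 - 2011/65 = -70651/65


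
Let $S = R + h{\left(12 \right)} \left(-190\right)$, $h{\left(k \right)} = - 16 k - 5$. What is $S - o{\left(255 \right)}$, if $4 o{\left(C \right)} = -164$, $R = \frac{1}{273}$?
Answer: $\frac{10229584}{273} \approx 37471.0$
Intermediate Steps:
$h{\left(k \right)} = -5 - 16 k$
$R = \frac{1}{273} \approx 0.003663$
$o{\left(C \right)} = -41$ ($o{\left(C \right)} = \frac{1}{4} \left(-164\right) = -41$)
$S = \frac{10218391}{273}$ ($S = \frac{1}{273} + \left(-5 - 192\right) \left(-190\right) = \frac{1}{273} - -37430 = \frac{1}{273} + 37430 = \frac{10218391}{273} \approx 37430.0$)
$S - o{\left(255 \right)} = \frac{10218391}{273} - -41 = \frac{10218391}{273} + 41 = \frac{10229584}{273}$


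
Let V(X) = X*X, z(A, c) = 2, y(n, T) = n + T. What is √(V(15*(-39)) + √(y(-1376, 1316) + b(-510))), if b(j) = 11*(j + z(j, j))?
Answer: √(342225 + 4*I*√353) ≈ 585.0 + 0.064*I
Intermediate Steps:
y(n, T) = T + n
V(X) = X²
b(j) = 22 + 11*j (b(j) = 11*(j + 2) = 11*(2 + j) = 22 + 11*j)
√(V(15*(-39)) + √(y(-1376, 1316) + b(-510))) = √((15*(-39))² + √((1316 - 1376) + (22 + 11*(-510)))) = √((-585)² + √(-60 + (22 - 5610))) = √(342225 + √(-60 - 5588)) = √(342225 + √(-5648)) = √(342225 + 4*I*√353)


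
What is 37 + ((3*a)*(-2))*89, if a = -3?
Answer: 1639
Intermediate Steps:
37 + ((3*a)*(-2))*89 = 37 + ((3*(-3))*(-2))*89 = 37 - 9*(-2)*89 = 37 + 18*89 = 37 + 1602 = 1639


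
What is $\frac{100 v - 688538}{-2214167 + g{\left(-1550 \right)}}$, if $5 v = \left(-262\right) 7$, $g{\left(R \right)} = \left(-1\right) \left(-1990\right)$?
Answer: $\frac{725218}{2212177} \approx 0.32783$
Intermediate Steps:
$g{\left(R \right)} = 1990$
$v = - \frac{1834}{5}$ ($v = \frac{\left(-262\right) 7}{5} = \frac{1}{5} \left(-1834\right) = - \frac{1834}{5} \approx -366.8$)
$\frac{100 v - 688538}{-2214167 + g{\left(-1550 \right)}} = \frac{100 \left(- \frac{1834}{5}\right) - 688538}{-2214167 + 1990} = \frac{-36680 - 688538}{-2212177} = \left(-725218\right) \left(- \frac{1}{2212177}\right) = \frac{725218}{2212177}$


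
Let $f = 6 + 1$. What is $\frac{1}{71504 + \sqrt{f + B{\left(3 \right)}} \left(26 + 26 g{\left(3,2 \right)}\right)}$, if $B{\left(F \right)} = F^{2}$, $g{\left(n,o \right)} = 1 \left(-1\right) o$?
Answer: $\frac{1}{71400} \approx 1.4006 \cdot 10^{-5}$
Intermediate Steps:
$g{\left(n,o \right)} = - o$
$f = 7$
$\frac{1}{71504 + \sqrt{f + B{\left(3 \right)}} \left(26 + 26 g{\left(3,2 \right)}\right)} = \frac{1}{71504 + \sqrt{7 + 3^{2}} \left(26 + 26 \left(\left(-1\right) 2\right)\right)} = \frac{1}{71504 + \sqrt{7 + 9} \left(26 + 26 \left(-2\right)\right)} = \frac{1}{71504 + \sqrt{16} \left(26 - 52\right)} = \frac{1}{71504 + 4 \left(-26\right)} = \frac{1}{71504 - 104} = \frac{1}{71400}$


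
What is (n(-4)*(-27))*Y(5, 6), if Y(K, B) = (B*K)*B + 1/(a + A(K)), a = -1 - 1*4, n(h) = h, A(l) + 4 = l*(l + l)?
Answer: 797148/41 ≈ 19443.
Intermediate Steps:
A(l) = -4 + 2*l² (A(l) = -4 + l*(l + l) = -4 + l*(2*l) = -4 + 2*l²)
a = -5 (a = -1 - 4 = -5)
Y(K, B) = 1/(-9 + 2*K²) + K*B² (Y(K, B) = (B*K)*B + 1/(-5 + (-4 + 2*K²)) = K*B² + 1/(-9 + 2*K²) = 1/(-9 + 2*K²) + K*B²)
(n(-4)*(-27))*Y(5, 6) = (-4*(-27))*((1 - 9*5*6² + 2*6²*5³)/(-9 + 2*5²)) = 108*((1 - 9*5*36 + 2*36*125)/(-9 + 2*25)) = 108*((1 - 1620 + 9000)/(-9 + 50)) = 108*(7381/41) = 797148/41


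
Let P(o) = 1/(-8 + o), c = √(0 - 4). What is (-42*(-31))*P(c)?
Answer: -2604/17 - 651*I/17 ≈ -153.18 - 38.294*I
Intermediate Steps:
c = 2*I (c = √(-4) = 2*I ≈ 2.0*I)
(-42*(-31))*P(c) = (-42*(-31))/(-8 + 2*I) = 1302*((-8 - 2*I)/68) = 651*(-8 - 2*I)/34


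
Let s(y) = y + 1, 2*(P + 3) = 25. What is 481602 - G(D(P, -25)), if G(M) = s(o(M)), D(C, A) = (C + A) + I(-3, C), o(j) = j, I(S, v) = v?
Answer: 481607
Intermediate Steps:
P = 19/2 (P = -3 + (½)*25 = -3 + 25/2 = 19/2 ≈ 9.5000)
D(C, A) = A + 2*C (D(C, A) = (C + A) + C = (A + C) + C = A + 2*C)
s(y) = 1 + y
G(M) = 1 + M
481602 - G(D(P, -25)) = 481602 - (1 + (-25 + 2*(19/2))) = 481602 - (1 + (-25 + 19)) = 481602 - (1 - 6) = 481602 - 1*(-5) = 481602 + 5 = 481607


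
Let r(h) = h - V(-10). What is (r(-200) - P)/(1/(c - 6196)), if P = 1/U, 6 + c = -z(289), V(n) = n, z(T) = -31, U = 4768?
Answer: 5590438491/4768 ≈ 1.1725e+6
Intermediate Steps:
c = 25 (c = -6 - 1*(-31) = -6 + 31 = 25)
r(h) = 10 + h (r(h) = h - 1*(-10) = h + 10 = 10 + h)
P = 1/4768 ≈ 0.00020973
(r(-200) - P)/(1/(c - 6196)) = ((10 - 200) - 1*1/4768)/(1/(25 - 6196)) = (-190 - 1/4768)/(1/(-6171)) = -905921/(4768*(-1/6171)) = -905921/4768*(-6171) = 5590438491/4768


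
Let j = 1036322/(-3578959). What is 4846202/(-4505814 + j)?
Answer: -8672179131859/8063062301974 ≈ -1.0755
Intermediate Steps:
j = -1036322/3578959 (j = 1036322*(-1/3578959) = -1036322/3578959 ≈ -0.28956)
4846202/(-4505814 + j) = 4846202/(-4505814 - 1036322/3578959) = 4846202/(-16126124603948/3578959) = 4846202*(-3578959/16126124603948) = -8672179131859/8063062301974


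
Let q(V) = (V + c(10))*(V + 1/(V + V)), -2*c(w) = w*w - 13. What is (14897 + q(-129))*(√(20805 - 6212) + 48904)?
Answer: 78122049354/43 + 6389829*√14593/172 ≈ 1.8213e+9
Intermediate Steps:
c(w) = 13/2 - w²/2 (c(w) = -(w*w - 13)/2 = -(w² - 13)/2 = -(-13 + w²)/2 = 13/2 - w²/2)
q(V) = (-87/2 + V)*(V + 1/(2*V)) (q(V) = (V + (13/2 - ½*10²))*(V + 1/(V + V)) = (V + (13/2 - ½*100))*(V + 1/(2*V)) = (V + (13/2 - 50))*(V + 1/(2*V)) = (V - 87/2)*(V + 1/(2*V)) = (-87/2 + V)*(V + 1/(2*V)))
(14897 + q(-129))*(√(20805 - 6212) + 48904) = (14897 + (½ + (-129)² - 87/2*(-129) - 87/4/(-129)))*(√(20805 - 6212) + 48904) = (14897 + (½ + 16641 + 11223/2 - 87/4*(-1/129)))*(√14593 + 48904) = (14897 + (½ + 16641 + 11223/2 + 29/172))*(48904 + √14593) = (14897 + 3827545/172)*(48904 + √14593) = 6389829*(48904 + √14593)/172 = 78122049354/43 + 6389829*√14593/172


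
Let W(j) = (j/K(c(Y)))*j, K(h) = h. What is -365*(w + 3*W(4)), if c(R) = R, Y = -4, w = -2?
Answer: 5110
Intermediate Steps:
W(j) = -j²/4 (W(j) = (j/(-4))*j = (j*(-¼))*j = (-j/4)*j = -j²/4)
-365*(w + 3*W(4)) = -365*(-2 + 3*(-¼*4²)) = -365*(-2 + 3*(-¼*16)) = -365*(-2 + 3*(-4)) = -365*(-2 - 12) = -365*(-14) = 5110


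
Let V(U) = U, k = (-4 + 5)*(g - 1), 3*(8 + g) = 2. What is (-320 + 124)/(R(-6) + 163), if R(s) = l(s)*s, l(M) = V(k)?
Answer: -196/213 ≈ -0.92019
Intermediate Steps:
g = -22/3 (g = -8 + (1/3)*2 = -8 + 2/3 = -22/3 ≈ -7.3333)
k = -25/3 (k = (-4 + 5)*(-22/3 - 1) = 1*(-25/3) = -25/3 ≈ -8.3333)
l(M) = -25/3
R(s) = -25*s/3
(-320 + 124)/(R(-6) + 163) = (-320 + 124)/(-25/3*(-6) + 163) = -196/(50 + 163) = -196/213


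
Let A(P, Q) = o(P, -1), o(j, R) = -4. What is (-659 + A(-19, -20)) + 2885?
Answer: 2222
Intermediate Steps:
A(P, Q) = -4
(-659 + A(-19, -20)) + 2885 = (-659 - 4) + 2885 = -663 + 2885 = 2222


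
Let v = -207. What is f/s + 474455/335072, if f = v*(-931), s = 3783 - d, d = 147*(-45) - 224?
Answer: 34806865817/1779567392 ≈ 19.559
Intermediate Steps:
d = -6839 (d = -6615 - 224 = -6839)
s = 10622 (s = 3783 - 1*(-6839) = 3783 + 6839 = 10622)
f = 192717 (f = -207*(-931) = 192717)
f/s + 474455/335072 = 192717/10622 + 474455/335072 = 34806865817/1779567392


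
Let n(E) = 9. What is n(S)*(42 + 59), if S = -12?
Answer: 909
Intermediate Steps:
n(S)*(42 + 59) = 9*(42 + 59) = 9*101 = 909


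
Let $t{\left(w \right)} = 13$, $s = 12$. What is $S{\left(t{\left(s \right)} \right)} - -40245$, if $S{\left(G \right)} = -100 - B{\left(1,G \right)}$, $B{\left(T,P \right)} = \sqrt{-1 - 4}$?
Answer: $40145 - i \sqrt{5} \approx 40145.0 - 2.2361 i$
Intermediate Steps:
$B{\left(T,P \right)} = i \sqrt{5}$ ($B{\left(T,P \right)} = \sqrt{-5} = i \sqrt{5}$)
$S{\left(G \right)} = -100 - i \sqrt{5}$
$S{\left(t{\left(s \right)} \right)} - -40245 = \left(-100 - i \sqrt{5}\right) - -40245 = \left(-100 - i \sqrt{5}\right) + 40245 = 40145 - i \sqrt{5}$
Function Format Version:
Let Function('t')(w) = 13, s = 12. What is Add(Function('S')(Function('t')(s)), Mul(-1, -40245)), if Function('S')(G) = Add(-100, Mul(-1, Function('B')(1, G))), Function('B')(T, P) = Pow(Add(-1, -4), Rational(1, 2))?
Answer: Add(40145, Mul(-1, I, Pow(5, Rational(1, 2)))) ≈ Add(40145., Mul(-2.2361, I))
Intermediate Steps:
Function('B')(T, P) = Mul(I, Pow(5, Rational(1, 2))) (Function('B')(T, P) = Pow(-5, Rational(1, 2)) = Mul(I, Pow(5, Rational(1, 2))))
Function('S')(G) = Add(-100, Mul(-1, I, Pow(5, Rational(1, 2)))) (Function('S')(G) = Add(-100, Mul(-1, Mul(I, Pow(5, Rational(1, 2))))) = Add(-100, Mul(-1, I, Pow(5, Rational(1, 2)))))
Add(Function('S')(Function('t')(s)), Mul(-1, -40245)) = Add(Add(-100, Mul(-1, I, Pow(5, Rational(1, 2)))), Mul(-1, -40245)) = Add(Add(-100, Mul(-1, I, Pow(5, Rational(1, 2)))), 40245) = Add(40145, Mul(-1, I, Pow(5, Rational(1, 2))))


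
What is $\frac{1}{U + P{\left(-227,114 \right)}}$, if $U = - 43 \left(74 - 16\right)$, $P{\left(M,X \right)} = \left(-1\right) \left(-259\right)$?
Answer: $- \frac{1}{2235} \approx -0.00044743$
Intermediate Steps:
$P{\left(M,X \right)} = 259$
$U = -2494$ ($U = \left(-43\right) 58 = -2494$)
$\frac{1}{U + P{\left(-227,114 \right)}} = \frac{1}{-2494 + 259} = \frac{1}{-2235} = - \frac{1}{2235}$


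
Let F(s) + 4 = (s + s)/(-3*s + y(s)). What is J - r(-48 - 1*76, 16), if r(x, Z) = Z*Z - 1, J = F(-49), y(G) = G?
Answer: -260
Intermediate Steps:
F(s) = -5 (F(s) = -4 + (s + s)/(-3*s + s) = -4 + (2*s)/((-2*s)) = -4 + (2*s)*(-1/(2*s)) = -4 - 1 = -5)
J = -5
r(x, Z) = -1 + Z**2 (r(x, Z) = Z**2 - 1 = -1 + Z**2)
J - r(-48 - 1*76, 16) = -5 - (-1 + 16**2) = -5 - (-1 + 256) = -5 - 1*255 = -5 - 255 = -260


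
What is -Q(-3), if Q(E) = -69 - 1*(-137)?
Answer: -68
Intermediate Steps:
Q(E) = 68 (Q(E) = -69 + 137 = 68)
-Q(-3) = -1*68 = -68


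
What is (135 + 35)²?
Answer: 28900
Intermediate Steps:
(135 + 35)² = 170² = 28900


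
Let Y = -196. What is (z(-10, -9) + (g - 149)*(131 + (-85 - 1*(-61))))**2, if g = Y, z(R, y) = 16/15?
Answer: 306593656681/225 ≈ 1.3626e+9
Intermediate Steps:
z(R, y) = 16/15 (z(R, y) = 16*(1/15) = 16/15)
g = -196
(z(-10, -9) + (g - 149)*(131 + (-85 - 1*(-61))))**2 = (16/15 + (-196 - 149)*(131 + (-85 - 1*(-61))))**2 = (16/15 - 345*(131 + (-85 + 61)))**2 = (16/15 - 345*(131 - 24))**2 = (16/15 - 345*107)**2 = (16/15 - 36915)**2 = (-553709/15)**2 = 306593656681/225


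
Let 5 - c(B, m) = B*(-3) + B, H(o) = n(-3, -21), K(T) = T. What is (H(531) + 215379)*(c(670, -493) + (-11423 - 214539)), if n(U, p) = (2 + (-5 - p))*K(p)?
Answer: -48292879617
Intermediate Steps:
n(U, p) = p*(-3 - p) (n(U, p) = (2 + (-5 - p))*p = (-3 - p)*p = p*(-3 - p))
H(o) = -378 (H(o) = -1*(-21)*(3 - 21) = -1*(-21)*(-18) = -378)
c(B, m) = 5 + 2*B (c(B, m) = 5 - (B*(-3) + B) = 5 - (-3*B + B) = 5 - (-2)*B = 5 + 2*B)
(H(531) + 215379)*(c(670, -493) + (-11423 - 214539)) = (-378 + 215379)*((5 + 2*670) + (-11423 - 214539)) = 215001*((5 + 1340) - 225962) = 215001*(1345 - 225962) = 215001*(-224617) = -48292879617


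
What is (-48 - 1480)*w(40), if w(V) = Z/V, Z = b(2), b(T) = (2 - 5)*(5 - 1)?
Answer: 2292/5 ≈ 458.40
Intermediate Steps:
b(T) = -12 (b(T) = -3*4 = -12)
Z = -12
w(V) = -12/V
(-48 - 1480)*w(40) = (-48 - 1480)*(-12/40) = -(-18336)/40 = -1528*(-3/10) = 2292/5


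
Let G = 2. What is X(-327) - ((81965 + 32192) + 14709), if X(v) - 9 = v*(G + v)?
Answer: -22582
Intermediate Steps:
X(v) = 9 + v*(2 + v)
X(-327) - ((81965 + 32192) + 14709) = (9 + (-327)² + 2*(-327)) - ((81965 + 32192) + 14709) = (9 + 106929 - 654) - (114157 + 14709) = 106284 - 1*128866 = 106284 - 128866 = -22582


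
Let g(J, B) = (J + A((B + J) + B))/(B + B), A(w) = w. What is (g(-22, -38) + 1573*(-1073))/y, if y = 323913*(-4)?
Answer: 32068721/24617388 ≈ 1.3027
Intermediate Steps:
y = -1295652
g(J, B) = (2*B + 2*J)/(2*B) (g(J, B) = (J + ((B + J) + B))/(B + B) = (J + (J + 2*B))/((2*B)) = (2*B + 2*J)*(1/(2*B)) = (2*B + 2*J)/(2*B))
(g(-22, -38) + 1573*(-1073))/y = ((-38 - 22)/(-38) + 1573*(-1073))/(-1295652) = (-1/38*(-60) - 1687829)*(-1/1295652) = (30/19 - 1687829)*(-1/1295652) = -32068721/19*(-1/1295652) = 32068721/24617388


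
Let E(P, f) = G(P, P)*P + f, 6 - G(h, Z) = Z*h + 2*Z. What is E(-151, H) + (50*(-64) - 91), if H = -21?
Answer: 3393131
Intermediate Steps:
G(h, Z) = 6 - 2*Z - Z*h (G(h, Z) = 6 - (Z*h + 2*Z) = 6 - (2*Z + Z*h) = 6 + (-2*Z - Z*h) = 6 - 2*Z - Z*h)
E(P, f) = f + P*(6 - P**2 - 2*P) (E(P, f) = (6 - 2*P - P*P)*P + f = (6 - 2*P - P**2)*P + f = (6 - P**2 - 2*P)*P + f = P*(6 - P**2 - 2*P) + f = f + P*(6 - P**2 - 2*P))
E(-151, H) + (50*(-64) - 91) = (-21 - 1*(-151)*(-6 + (-151)**2 + 2*(-151))) + (50*(-64) - 91) = (-21 - 1*(-151)*(-6 + 22801 - 302)) + (-3200 - 91) = (-21 - 1*(-151)*22493) - 3291 = (-21 + 3396443) - 3291 = 3396422 - 3291 = 3393131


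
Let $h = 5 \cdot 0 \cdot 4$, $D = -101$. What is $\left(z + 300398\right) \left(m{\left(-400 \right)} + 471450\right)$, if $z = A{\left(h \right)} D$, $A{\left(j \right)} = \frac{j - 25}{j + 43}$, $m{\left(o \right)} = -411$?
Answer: $\frac{6085653834921}{43} \approx 1.4153 \cdot 10^{11}$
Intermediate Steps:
$h = 0$ ($h = 0 \cdot 4 = 0$)
$A{\left(j \right)} = \frac{-25 + j}{43 + j}$
$z = \frac{2525}{43}$ ($z = \frac{-25 + 0}{43 + 0} \left(-101\right) = \frac{1}{43} \left(-25\right) \left(-101\right) = \left(- \frac{25}{43}\right) \left(-101\right) = \frac{2525}{43} \approx 58.721$)
$\left(z + 300398\right) \left(m{\left(-400 \right)} + 471450\right) = \left(\frac{2525}{43} + 300398\right) \left(-411 + 471450\right) = \frac{12919639}{43} \cdot 471039 = \frac{6085653834921}{43}$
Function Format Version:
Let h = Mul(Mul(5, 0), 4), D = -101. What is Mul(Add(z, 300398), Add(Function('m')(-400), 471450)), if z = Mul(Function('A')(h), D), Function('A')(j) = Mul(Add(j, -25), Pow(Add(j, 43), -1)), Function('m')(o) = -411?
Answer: Rational(6085653834921, 43) ≈ 1.4153e+11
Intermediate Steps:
h = 0 (h = Mul(0, 4) = 0)
Function('A')(j) = Mul(Pow(Add(43, j), -1), Add(-25, j)) (Function('A')(j) = Mul(Add(-25, j), Pow(Add(43, j), -1)) = Mul(Pow(Add(43, j), -1), Add(-25, j)))
z = Rational(2525, 43) (z = Mul(Mul(Pow(Add(43, 0), -1), Add(-25, 0)), -101) = Mul(Mul(Pow(43, -1), -25), -101) = Mul(Mul(Rational(1, 43), -25), -101) = Mul(Rational(-25, 43), -101) = Rational(2525, 43) ≈ 58.721)
Mul(Add(z, 300398), Add(Function('m')(-400), 471450)) = Mul(Add(Rational(2525, 43), 300398), Add(-411, 471450)) = Mul(Rational(12919639, 43), 471039) = Rational(6085653834921, 43)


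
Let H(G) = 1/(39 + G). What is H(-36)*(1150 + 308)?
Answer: 486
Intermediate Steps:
H(-36)*(1150 + 308) = (1150 + 308)/(39 - 36) = 1458/3 = (⅓)*1458 = 486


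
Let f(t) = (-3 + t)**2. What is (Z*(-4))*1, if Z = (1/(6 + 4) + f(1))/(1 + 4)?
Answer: -82/25 ≈ -3.2800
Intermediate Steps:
Z = 41/50 (Z = (1/(6 + 4) + (-3 + 1)**2)/(1 + 4) = (1/10 + (-2)**2)/5 = (1/10 + 4)*(1/5) = (41/10)*(1/5) = 41/50 ≈ 0.82000)
(Z*(-4))*1 = ((41/50)*(-4))*1 = -82/25*1 = -82/25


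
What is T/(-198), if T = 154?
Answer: -7/9 ≈ -0.77778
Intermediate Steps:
T/(-198) = 154/(-198) = -1/198*154 = -7/9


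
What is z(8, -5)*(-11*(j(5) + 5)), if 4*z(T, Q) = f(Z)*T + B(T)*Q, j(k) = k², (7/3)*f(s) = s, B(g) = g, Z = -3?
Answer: 29040/7 ≈ 4148.6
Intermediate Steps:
f(s) = 3*s/7
z(T, Q) = -9*T/28 + Q*T/4 (z(T, Q) = (((3/7)*(-3))*T + T*Q)/4 = (-9*T/7 + Q*T)/4 = -9*T/28 + Q*T/4)
z(8, -5)*(-11*(j(5) + 5)) = ((1/28)*8*(-9 + 7*(-5)))*(-11*(5² + 5)) = ((1/28)*8*(-9 - 35))*(-11*(25 + 5)) = ((1/28)*8*(-44))*(-11*30) = -88/7*(-330) = 29040/7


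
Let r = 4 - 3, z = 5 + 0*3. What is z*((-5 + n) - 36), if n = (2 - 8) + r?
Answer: -230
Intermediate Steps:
z = 5 (z = 5 + 0 = 5)
r = 1
n = -5 (n = (2 - 8) + 1 = -6 + 1 = -5)
z*((-5 + n) - 36) = 5*((-5 - 5) - 36) = 5*(-10 - 36) = 5*(-46) = -230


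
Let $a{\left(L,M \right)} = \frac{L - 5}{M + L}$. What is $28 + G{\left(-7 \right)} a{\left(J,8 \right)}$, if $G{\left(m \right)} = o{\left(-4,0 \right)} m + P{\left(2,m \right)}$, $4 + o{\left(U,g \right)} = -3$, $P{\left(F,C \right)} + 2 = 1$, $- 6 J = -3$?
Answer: $\frac{44}{17} \approx 2.5882$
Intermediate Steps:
$J = \frac{1}{2}$ ($J = \left(- \frac{1}{6}\right) \left(-3\right) = \frac{1}{2} \approx 0.5$)
$P{\left(F,C \right)} = -1$ ($P{\left(F,C \right)} = -2 + 1 = -1$)
$o{\left(U,g \right)} = -7$ ($o{\left(U,g \right)} = -4 - 3 = -7$)
$a{\left(L,M \right)} = \frac{-5 + L}{L + M}$
$G{\left(m \right)} = -1 - 7 m$ ($G{\left(m \right)} = - 7 m - 1 = -1 - 7 m$)
$28 + G{\left(-7 \right)} a{\left(J,8 \right)} = 28 + \left(-1 - -49\right) \frac{-5 + \frac{1}{2}}{\frac{1}{2} + 8} = 28 + \left(-1 + 49\right) \frac{1}{\frac{17}{2}} \left(- \frac{9}{2}\right) = 28 + 48 \cdot \frac{2}{17} \left(- \frac{9}{2}\right) = 28 + 48 \left(- \frac{9}{17}\right) = 28 - \frac{432}{17} = \frac{44}{17}$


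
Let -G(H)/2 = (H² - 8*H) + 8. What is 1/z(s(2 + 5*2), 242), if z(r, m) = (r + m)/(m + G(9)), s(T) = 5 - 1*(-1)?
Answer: 26/31 ≈ 0.83871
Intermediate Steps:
G(H) = -16 - 2*H² + 16*H (G(H) = -2*((H² - 8*H) + 8) = -2*(8 + H² - 8*H) = -16 - 2*H² + 16*H)
s(T) = 6 (s(T) = 5 + 1 = 6)
z(r, m) = (m + r)/(-34 + m) (z(r, m) = (r + m)/(m + (-16 - 2*9² + 16*9)) = (m + r)/(m + (-16 - 2*81 + 144)) = (m + r)/(m + (-16 - 162 + 144)) = (m + r)/(m - 34) = (m + r)/(-34 + m))
1/z(s(2 + 5*2), 242) = 1/((242 + 6)/(-34 + 242)) = 1/(248/208) = 1/((1/208)*248) = 1/(31/26) = 26/31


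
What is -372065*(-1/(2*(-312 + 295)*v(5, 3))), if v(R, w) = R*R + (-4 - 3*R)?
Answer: -372065/204 ≈ -1823.8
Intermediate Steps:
v(R, w) = -4 + R² - 3*R (v(R, w) = R² + (-4 - 3*R) = -4 + R² - 3*R)
-372065*(-1/(2*(-312 + 295)*v(5, 3))) = -372065*(-1/(2*(-312 + 295)*(-4 + 5² - 3*5))) = -372065*1/(34*(-4 + 25 - 15)) = -372065/(-2*6*(-17)) = -372065/((-12*(-17))) = -372065/204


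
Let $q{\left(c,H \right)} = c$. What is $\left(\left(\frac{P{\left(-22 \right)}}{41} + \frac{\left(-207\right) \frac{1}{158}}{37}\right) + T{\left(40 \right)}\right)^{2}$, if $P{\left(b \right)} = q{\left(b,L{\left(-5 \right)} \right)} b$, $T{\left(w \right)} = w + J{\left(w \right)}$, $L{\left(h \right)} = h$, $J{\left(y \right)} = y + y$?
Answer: $\frac{997504649390209}{57449378596} \approx 17363.0$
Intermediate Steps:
$J{\left(y \right)} = 2 y$
$T{\left(w \right)} = 3 w$ ($T{\left(w \right)} = w + 2 w = 3 w$)
$P{\left(b \right)} = b^{2}$ ($P{\left(b \right)} = b b = b^{2}$)
$\left(\left(\frac{P{\left(-22 \right)}}{41} + \frac{\left(-207\right) \frac{1}{158}}{37}\right) + T{\left(40 \right)}\right)^{2} = \left(\left(\frac{\left(-22\right)^{2}}{41} + \frac{\left(-207\right) \frac{1}{158}}{37}\right) + 3 \cdot 40\right)^{2} = \left(\left(484 \cdot \frac{1}{41} + \left(-207\right) \frac{1}{158} \cdot \frac{1}{37}\right) + 120\right)^{2} = \left(\left(\frac{484}{41} - \frac{207}{5846}\right) + 120\right)^{2} = \left(\frac{2820977}{239686} + 120\right)^{2} = \left(\frac{31583297}{239686}\right)^{2} = \frac{997504649390209}{57449378596}$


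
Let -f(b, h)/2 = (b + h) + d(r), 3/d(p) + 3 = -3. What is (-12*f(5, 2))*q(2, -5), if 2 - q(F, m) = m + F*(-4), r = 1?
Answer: 2340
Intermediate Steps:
d(p) = -½ (d(p) = 3/(-3 - 3) = 3/(-6) = 3*(-⅙) = -½)
q(F, m) = 2 - m + 4*F (q(F, m) = 2 - (m + F*(-4)) = 2 - (m - 4*F) = 2 + (-m + 4*F) = 2 - m + 4*F)
f(b, h) = 1 - 2*b - 2*h (f(b, h) = -2*((b + h) - ½) = -2*(-½ + b + h) = 1 - 2*b - 2*h)
(-12*f(5, 2))*q(2, -5) = (-12*(1 - 2*5 - 2*2))*(2 - 1*(-5) + 4*2) = (-12*(1 - 10 - 4))*(2 + 5 + 8) = -12*(-13)*15 = 156*15 = 2340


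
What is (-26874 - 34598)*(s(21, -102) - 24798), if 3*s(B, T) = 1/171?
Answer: 782008241056/513 ≈ 1.5244e+9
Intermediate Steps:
s(B, T) = 1/513 (s(B, T) = (1/3)/171 = (1/3)*(1/171) = 1/513)
(-26874 - 34598)*(s(21, -102) - 24798) = (-26874 - 34598)*(1/513 - 24798) = -61472*(-12721373/513) = 782008241056/513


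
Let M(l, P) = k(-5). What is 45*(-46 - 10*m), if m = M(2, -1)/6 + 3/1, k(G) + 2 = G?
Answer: -2895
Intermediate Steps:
k(G) = -2 + G
M(l, P) = -7 (M(l, P) = -2 - 5 = -7)
m = 11/6 (m = -7/6 + 3/1 = -7*⅙ + 3*1 = -7/6 + 3 = 11/6 ≈ 1.8333)
45*(-46 - 10*m) = 45*(-46 - 10*11/6) = 45*(-46 - 55/3) = 45*(-193/3) = -2895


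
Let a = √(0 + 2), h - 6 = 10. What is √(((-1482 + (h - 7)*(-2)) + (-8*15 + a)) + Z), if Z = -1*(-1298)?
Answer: √(-322 + √2) ≈ 17.905*I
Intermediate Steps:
h = 16 (h = 6 + 10 = 16)
a = √2 ≈ 1.4142
Z = 1298
√(((-1482 + (h - 7)*(-2)) + (-8*15 + a)) + Z) = √(((-1482 + (16 - 7)*(-2)) + (-8*15 + √2)) + 1298) = √(((-1482 + 9*(-2)) + (-120 + √2)) + 1298) = √(((-1482 - 18) + (-120 + √2)) + 1298) = √((-1500 + (-120 + √2)) + 1298) = √((-1620 + √2) + 1298) = √(-322 + √2)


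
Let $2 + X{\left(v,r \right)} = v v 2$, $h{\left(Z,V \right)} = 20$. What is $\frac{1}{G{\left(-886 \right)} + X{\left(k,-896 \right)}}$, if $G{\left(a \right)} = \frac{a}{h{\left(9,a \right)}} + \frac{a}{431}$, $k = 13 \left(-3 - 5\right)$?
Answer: $\frac{4310}{93025507} \approx 4.6331 \cdot 10^{-5}$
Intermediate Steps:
$k = -104$ ($k = 13 \left(-8\right) = -104$)
$X{\left(v,r \right)} = -2 + 2 v^{2}$ ($X{\left(v,r \right)} = -2 + v v 2 = -2 + v^{2} \cdot 2 = -2 + 2 v^{2}$)
$G{\left(a \right)} = \frac{451 a}{8620}$ ($G{\left(a \right)} = \frac{a}{20} + \frac{a}{431} = \frac{451 a}{8620}$)
$\frac{1}{G{\left(-886 \right)} + X{\left(k,-896 \right)}} = \frac{1}{\frac{451}{8620} \left(-886\right) - \left(2 - 2 \left(-104\right)^{2}\right)} = \frac{1}{- \frac{199793}{4310} + \left(-2 + 2 \cdot 10816\right)} = \frac{1}{- \frac{199793}{4310} + \left(-2 + 21632\right)} = \frac{1}{- \frac{199793}{4310} + 21630} = \frac{1}{\frac{93025507}{4310}} = \frac{4310}{93025507}$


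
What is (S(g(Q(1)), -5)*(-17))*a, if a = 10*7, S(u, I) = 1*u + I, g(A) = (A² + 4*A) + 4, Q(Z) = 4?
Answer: -36890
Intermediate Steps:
g(A) = 4 + A² + 4*A
S(u, I) = I + u (S(u, I) = u + I = I + u)
a = 70
(S(g(Q(1)), -5)*(-17))*a = ((-5 + (4 + 4² + 4*4))*(-17))*70 = ((-5 + (4 + 16 + 16))*(-17))*70 = ((-5 + 36)*(-17))*70 = (31*(-17))*70 = -527*70 = -36890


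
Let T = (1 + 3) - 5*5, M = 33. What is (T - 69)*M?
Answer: -2970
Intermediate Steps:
T = -21 (T = 4 - 25 = -21)
(T - 69)*M = (-21 - 69)*33 = -90*33 = -2970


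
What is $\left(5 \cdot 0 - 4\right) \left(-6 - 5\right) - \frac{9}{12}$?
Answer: $\frac{173}{4} \approx 43.25$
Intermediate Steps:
$\left(5 \cdot 0 - 4\right) \left(-6 - 5\right) - \frac{9}{12} = \left(0 - 4\right) \left(-11\right) - \frac{3}{4} = \left(-4\right) \left(-11\right) - \frac{3}{4} = 44 - \frac{3}{4} = \frac{173}{4}$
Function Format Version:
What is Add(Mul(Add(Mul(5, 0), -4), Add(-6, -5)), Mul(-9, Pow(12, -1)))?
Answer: Rational(173, 4) ≈ 43.250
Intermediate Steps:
Add(Mul(Add(Mul(5, 0), -4), Add(-6, -5)), Mul(-9, Pow(12, -1))) = Add(Mul(Add(0, -4), -11), Mul(-9, Rational(1, 12))) = Add(Mul(-4, -11), Rational(-3, 4)) = Add(44, Rational(-3, 4)) = Rational(173, 4)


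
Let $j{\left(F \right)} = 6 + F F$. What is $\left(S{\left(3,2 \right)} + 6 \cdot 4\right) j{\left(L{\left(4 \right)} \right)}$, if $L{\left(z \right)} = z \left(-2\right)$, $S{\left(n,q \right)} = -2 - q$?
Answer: $1400$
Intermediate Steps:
$L{\left(z \right)} = - 2 z$
$j{\left(F \right)} = 6 + F^{2}$
$\left(S{\left(3,2 \right)} + 6 \cdot 4\right) j{\left(L{\left(4 \right)} \right)} = \left(\left(-2 - 2\right) + 6 \cdot 4\right) \left(6 + \left(\left(-2\right) 4\right)^{2}\right) = \left(\left(-2 - 2\right) + 24\right) \left(6 + \left(-8\right)^{2}\right) = \left(-4 + 24\right) \left(6 + 64\right) = 20 \cdot 70 = 1400$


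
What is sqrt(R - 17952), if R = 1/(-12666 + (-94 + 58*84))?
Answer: I*sqrt(69811450861)/1972 ≈ 133.99*I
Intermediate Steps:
R = -1/7888 (R = 1/(-12666 + (-94 + 4872)) = 1/(-12666 + 4778) = 1/(-7888) = -1/7888 ≈ -0.00012677)
sqrt(R - 17952) = sqrt(-1/7888 - 17952) = sqrt(-141605377/7888) = I*sqrt(69811450861)/1972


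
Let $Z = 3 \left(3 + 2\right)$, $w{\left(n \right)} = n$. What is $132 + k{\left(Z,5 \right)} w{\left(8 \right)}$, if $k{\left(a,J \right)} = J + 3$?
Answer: $196$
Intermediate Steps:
$Z = 15$ ($Z = 3 \cdot 5 = 15$)
$k{\left(a,J \right)} = 3 + J$
$132 + k{\left(Z,5 \right)} w{\left(8 \right)} = 132 + \left(3 + 5\right) 8 = 132 + 8 \cdot 8 = 132 + 64 = 196$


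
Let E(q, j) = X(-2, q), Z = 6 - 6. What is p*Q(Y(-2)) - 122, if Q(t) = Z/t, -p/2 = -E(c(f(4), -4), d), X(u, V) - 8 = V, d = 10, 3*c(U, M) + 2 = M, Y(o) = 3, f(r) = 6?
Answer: -122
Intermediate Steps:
c(U, M) = -⅔ + M/3
Z = 0
X(u, V) = 8 + V
E(q, j) = 8 + q
p = 12 (p = -(-2)*(8 + (-⅔ + (⅓)*(-4))) = -(-2)*(8 + (-⅔ - 4/3)) = -(-2)*(8 - 2) = -(-2)*6 = -2*(-6) = 12)
Q(t) = 0 (Q(t) = 0/t = 0)
p*Q(Y(-2)) - 122 = 12*0 - 122 = 0 - 122 = -122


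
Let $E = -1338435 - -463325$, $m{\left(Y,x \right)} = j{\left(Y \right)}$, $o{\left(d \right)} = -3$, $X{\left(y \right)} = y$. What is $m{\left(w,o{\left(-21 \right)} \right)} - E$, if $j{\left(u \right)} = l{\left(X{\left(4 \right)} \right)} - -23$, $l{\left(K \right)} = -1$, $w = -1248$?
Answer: $875132$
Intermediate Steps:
$j{\left(u \right)} = 22$ ($j{\left(u \right)} = -1 - -23 = -1 + 23 = 22$)
$m{\left(Y,x \right)} = 22$
$E = -875110$ ($E = -1338435 + 463325 = -875110$)
$m{\left(w,o{\left(-21 \right)} \right)} - E = 22 - -875110 = 22 + 875110 = 875132$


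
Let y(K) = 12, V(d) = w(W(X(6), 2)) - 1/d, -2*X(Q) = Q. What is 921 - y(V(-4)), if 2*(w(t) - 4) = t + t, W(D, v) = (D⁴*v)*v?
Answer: 909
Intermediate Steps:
X(Q) = -Q/2
W(D, v) = D⁴*v² (W(D, v) = (v*D⁴)*v = D⁴*v²)
w(t) = 4 + t (w(t) = 4 + (t + t)/2 = 4 + (2*t)/2 = 4 + t)
V(d) = 328 - 1/d (V(d) = (4 + (-½*6)⁴*2²) - 1/d = (4 + (-3)⁴*4) - 1/d = (4 + 81*4) - 1/d = (4 + 324) - 1/d = 328 - 1/d)
921 - y(V(-4)) = 921 - 1*12 = 921 - 12 = 909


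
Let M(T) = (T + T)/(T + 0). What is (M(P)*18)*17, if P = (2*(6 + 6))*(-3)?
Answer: 612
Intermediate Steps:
P = -72 (P = (2*12)*(-3) = 24*(-3) = -72)
M(T) = 2 (M(T) = (2*T)/T = 2)
(M(P)*18)*17 = (2*18)*17 = 36*17 = 612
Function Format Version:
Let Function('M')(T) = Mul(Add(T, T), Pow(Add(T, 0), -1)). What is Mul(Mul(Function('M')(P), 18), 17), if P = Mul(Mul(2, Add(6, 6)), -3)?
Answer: 612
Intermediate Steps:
P = -72 (P = Mul(Mul(2, 12), -3) = Mul(24, -3) = -72)
Function('M')(T) = 2 (Function('M')(T) = Mul(Mul(2, T), Pow(T, -1)) = 2)
Mul(Mul(Function('M')(P), 18), 17) = Mul(Mul(2, 18), 17) = Mul(36, 17) = 612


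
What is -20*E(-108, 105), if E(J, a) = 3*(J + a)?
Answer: 180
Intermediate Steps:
E(J, a) = 3*J + 3*a
-20*E(-108, 105) = -20*(3*(-108) + 3*105) = -20*(-324 + 315) = -20*(-9) = 180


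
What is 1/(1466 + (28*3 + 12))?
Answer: 1/1562 ≈ 0.00064021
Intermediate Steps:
1/(1466 + (28*3 + 12)) = 1/(1466 + (84 + 12)) = 1/(1466 + 96) = 1/1562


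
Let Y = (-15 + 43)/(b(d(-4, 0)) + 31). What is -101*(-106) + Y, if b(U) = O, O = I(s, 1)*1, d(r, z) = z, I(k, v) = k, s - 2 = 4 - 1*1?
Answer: 96361/9 ≈ 10707.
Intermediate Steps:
s = 5 (s = 2 + (4 - 1*1) = 2 + (4 - 1) = 2 + 3 = 5)
O = 5 (O = 5*1 = 5)
b(U) = 5
Y = 7/9 (Y = (-15 + 43)/(5 + 31) = 28/36 = 28*(1/36) = 7/9 ≈ 0.77778)
-101*(-106) + Y = -101*(-106) + 7/9 = 10706 + 7/9 = 96361/9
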